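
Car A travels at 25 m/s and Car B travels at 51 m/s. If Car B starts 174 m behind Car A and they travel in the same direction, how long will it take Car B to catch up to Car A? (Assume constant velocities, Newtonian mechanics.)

Relative speed: v_rel = 51 - 25 = 26 m/s
Time to catch: t = d₀/v_rel = 174/26 = 6.69 s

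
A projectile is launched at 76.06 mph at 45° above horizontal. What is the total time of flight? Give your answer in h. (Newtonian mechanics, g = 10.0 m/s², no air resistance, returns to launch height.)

v₀ = 76.06 mph × 0.44704 = 34.0019 m/s
T = 2 × v₀ × sin(θ) / g = 2 × 34.0019 × sin(45°) / 10.0 = 2 × 34.0019 × 0.707107 / 10.0 = 4.8086 s
T = 4.8086 s / 3600.0 = 0.001336 h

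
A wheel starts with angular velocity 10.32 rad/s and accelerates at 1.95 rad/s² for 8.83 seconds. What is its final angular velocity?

ω = ω₀ + αt = 10.32 + 1.95 × 8.83 = 27.54 rad/s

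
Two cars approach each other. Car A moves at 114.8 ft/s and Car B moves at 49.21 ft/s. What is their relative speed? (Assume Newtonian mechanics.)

v_rel = v_A + v_B = 114.8 + 49.21 = 164.01 ft/s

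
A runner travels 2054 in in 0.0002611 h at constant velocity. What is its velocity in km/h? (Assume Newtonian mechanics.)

d = 2054 in × 0.0254 = 52.1716 m
t = 0.0002611 h × 3600.0 = 0.93996 s
v = d / t = 52.1716 / 0.93996 = 55.5041 m/s
v = 55.5041 m/s / 0.2777777777777778 = 199.8 km/h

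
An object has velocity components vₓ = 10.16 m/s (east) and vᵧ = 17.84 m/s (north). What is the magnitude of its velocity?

|v| = √(vₓ² + vᵧ²) = √(10.16² + 17.84²) = √(421.4912) = 20.53 m/s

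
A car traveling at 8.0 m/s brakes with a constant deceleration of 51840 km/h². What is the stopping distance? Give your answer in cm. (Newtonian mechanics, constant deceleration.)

a = 51840 km/h² × 7.716049382716049e-05 = 4.0 m/s²
d = v₀² / (2a) = 8.0² / (2 × 4.0) = 64.0 / 8.0 = 8.0 m
d = 8.0 m / 0.01 = 800.0 cm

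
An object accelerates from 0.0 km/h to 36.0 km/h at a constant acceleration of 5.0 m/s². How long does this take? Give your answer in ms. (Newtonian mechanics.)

v₀ = 0.0 km/h × 0.2777777777777778 = 0.0 m/s
v = 36.0 km/h × 0.2777777777777778 = 10.0 m/s
t = (v - v₀) / a = (10.0 - 0.0) / 5.0 = 2.0 s
t = 2.0 s / 0.001 = 2000 ms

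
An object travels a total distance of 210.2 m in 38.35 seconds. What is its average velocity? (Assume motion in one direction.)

v_avg = Δd / Δt = 210.2 / 38.35 = 5.48 m/s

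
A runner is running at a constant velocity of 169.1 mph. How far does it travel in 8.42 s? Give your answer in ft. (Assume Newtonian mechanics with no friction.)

v = 169.1 mph × 0.44704 = 75.5945 m/s
d = v × t = 75.5945 × 8.42 = 636.506 m
d = 636.506 m / 0.3048 = 2088 ft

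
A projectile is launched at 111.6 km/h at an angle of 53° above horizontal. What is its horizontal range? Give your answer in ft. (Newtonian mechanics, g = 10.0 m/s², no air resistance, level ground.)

v₀ = 111.6 km/h × 0.2777777777777778 = 31.0 m/s
R = v₀² × sin(2θ) / g = 31.0² × sin(2 × 53°) / 10.0 = 961.0 × 0.961262 / 10.0 = 92.3773 m
R = 92.3773 m / 0.3048 = 303.1 ft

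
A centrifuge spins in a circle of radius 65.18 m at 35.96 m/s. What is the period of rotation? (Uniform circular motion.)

T = 2πr/v = 2π×65.18/35.96 = 11.39 s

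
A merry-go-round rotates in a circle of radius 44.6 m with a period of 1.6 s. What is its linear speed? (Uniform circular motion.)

v = 2πr/T = 2π×44.6/1.6 = 175.14 m/s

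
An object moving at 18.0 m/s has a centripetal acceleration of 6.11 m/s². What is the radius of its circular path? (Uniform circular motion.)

r = v²/a_c = 18.0²/6.11 = 53.03 m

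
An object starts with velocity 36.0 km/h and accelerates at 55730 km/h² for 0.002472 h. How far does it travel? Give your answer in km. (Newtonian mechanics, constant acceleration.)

v₀ = 36.0 km/h × 0.2777777777777778 = 10.0 m/s
a = 55730 km/h² × 7.716049382716049e-05 = 4.30015 m/s²
t = 0.002472 h × 3600.0 = 8.8992 s
d = v₀ × t + ½ × a × t² = 10.0 × 8.8992 + 0.5 × 4.30015 × 8.8992² = 259.269 m
d = 259.269 m / 1000.0 = 0.2593 km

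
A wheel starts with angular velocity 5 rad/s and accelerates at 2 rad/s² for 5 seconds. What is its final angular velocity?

ω = ω₀ + αt = 5 + 2 × 5 = 15 rad/s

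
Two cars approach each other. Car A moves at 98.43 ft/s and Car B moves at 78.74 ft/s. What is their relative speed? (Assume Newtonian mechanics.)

v_rel = v_A + v_B = 98.43 + 78.74 = 177.17 ft/s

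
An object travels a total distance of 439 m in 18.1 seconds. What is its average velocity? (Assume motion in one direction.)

v_avg = Δd / Δt = 439 / 18.1 = 24.25 m/s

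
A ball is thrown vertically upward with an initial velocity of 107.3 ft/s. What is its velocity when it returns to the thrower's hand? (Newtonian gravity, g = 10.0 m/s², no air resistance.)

By conservation of energy (no air resistance), the ball returns to the throw height with the same speed as launch, but directed downward.
|v_ground| = v₀ = 107.3 ft/s
v_ground = 107.3 ft/s (downward)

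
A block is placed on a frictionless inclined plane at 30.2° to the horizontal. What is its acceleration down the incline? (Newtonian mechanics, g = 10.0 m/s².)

a = g sin(θ) = 10.0 × sin(30.2°) = 10.0 × 0.503 = 5.03 m/s²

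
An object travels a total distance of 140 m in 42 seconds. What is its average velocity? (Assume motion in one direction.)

v_avg = Δd / Δt = 140 / 42 = 3.33 m/s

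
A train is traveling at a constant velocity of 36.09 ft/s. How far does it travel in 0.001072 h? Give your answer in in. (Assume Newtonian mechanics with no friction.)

v = 36.09 ft/s × 0.3048 = 11.0002 m/s
t = 0.001072 h × 3600.0 = 3.8592 s
d = v × t = 11.0002 × 3.8592 = 42.452 m
d = 42.452 m / 0.0254 = 1671 in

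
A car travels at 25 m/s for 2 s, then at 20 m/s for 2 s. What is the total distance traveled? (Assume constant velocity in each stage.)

d₁ = v₁t₁ = 25 × 2 = 50 m
d₂ = v₂t₂ = 20 × 2 = 40 m
d_total = 50 + 40 = 90 m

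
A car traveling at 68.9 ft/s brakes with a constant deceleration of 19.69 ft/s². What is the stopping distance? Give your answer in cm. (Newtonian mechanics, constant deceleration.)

v₀ = 68.9 ft/s × 0.3048 = 21.0007 m/s
a = 19.69 ft/s² × 0.3048 = 6.00151 m/s²
d = v₀² / (2a) = 21.0007² / (2 × 6.00151) = 441.029 / 12.003 = 36.7432 m
d = 36.7432 m / 0.01 = 3674 cm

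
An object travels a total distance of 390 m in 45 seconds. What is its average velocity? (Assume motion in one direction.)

v_avg = Δd / Δt = 390 / 45 = 8.67 m/s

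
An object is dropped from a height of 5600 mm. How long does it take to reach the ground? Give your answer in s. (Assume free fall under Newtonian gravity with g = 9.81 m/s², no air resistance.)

h = 5600 mm × 0.001 = 5.6 m
t = √(2h/g) = √(2 × 5.6 / 9.81) = 1.068 s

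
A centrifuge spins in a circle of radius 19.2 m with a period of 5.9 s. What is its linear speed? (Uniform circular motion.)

v = 2πr/T = 2π×19.2/5.9 = 20.45 m/s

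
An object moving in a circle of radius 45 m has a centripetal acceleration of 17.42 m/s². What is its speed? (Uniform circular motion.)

v = √(a_c × r) = √(17.42 × 45) = 28.0 m/s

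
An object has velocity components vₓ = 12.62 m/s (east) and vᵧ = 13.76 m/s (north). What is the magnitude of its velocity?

|v| = √(vₓ² + vᵧ²) = √(12.62² + 13.76²) = √(348.602) = 18.67 m/s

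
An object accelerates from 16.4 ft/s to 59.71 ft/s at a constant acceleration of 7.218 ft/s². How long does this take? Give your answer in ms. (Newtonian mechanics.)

v₀ = 16.4 ft/s × 0.3048 = 4.99872 m/s
v = 59.71 ft/s × 0.3048 = 18.1996 m/s
a = 7.218 ft/s² × 0.3048 = 2.20005 m/s²
t = (v - v₀) / a = (18.1996 - 4.99872) / 2.20005 = 6.00026 s
t = 6.00026 s / 0.001 = 6000 ms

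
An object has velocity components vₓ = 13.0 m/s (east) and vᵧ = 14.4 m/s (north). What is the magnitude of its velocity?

|v| = √(vₓ² + vᵧ²) = √(13.0² + 14.4²) = √(376.36) = 19.4 m/s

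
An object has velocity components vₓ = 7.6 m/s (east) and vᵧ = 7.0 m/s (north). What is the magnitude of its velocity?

|v| = √(vₓ² + vᵧ²) = √(7.6² + 7.0²) = √(106.76) = 10.33 m/s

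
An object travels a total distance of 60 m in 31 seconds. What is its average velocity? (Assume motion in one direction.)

v_avg = Δd / Δt = 60 / 31 = 1.94 m/s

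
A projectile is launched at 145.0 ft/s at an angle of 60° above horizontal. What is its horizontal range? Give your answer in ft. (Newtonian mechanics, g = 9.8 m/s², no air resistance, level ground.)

v₀ = 145.0 ft/s × 0.3048 = 44.196 m/s
R = v₀² × sin(2θ) / g = 44.196² × sin(2 × 60°) / 9.8 = 1953.29 × 0.866025 / 9.8 = 172.612 m
R = 172.612 m / 0.3048 = 566.3 ft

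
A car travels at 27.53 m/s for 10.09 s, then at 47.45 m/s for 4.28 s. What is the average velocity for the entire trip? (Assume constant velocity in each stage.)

d₁ = v₁t₁ = 27.53 × 10.09 = 277.7777 m
d₂ = v₂t₂ = 47.45 × 4.28 = 203.086 m
d_total = 480.8637 m, t_total = 14.37 s
v_avg = d_total/t_total = 480.8637/14.37 = 33.46 m/s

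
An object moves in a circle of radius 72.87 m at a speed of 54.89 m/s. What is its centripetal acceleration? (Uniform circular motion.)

a_c = v²/r = 54.89²/72.87 = 3012.9121/72.87 = 41.35 m/s²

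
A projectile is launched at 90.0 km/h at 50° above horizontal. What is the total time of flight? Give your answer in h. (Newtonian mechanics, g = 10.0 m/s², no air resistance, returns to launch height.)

v₀ = 90.0 km/h × 0.2777777777777778 = 25.0 m/s
T = 2 × v₀ × sin(θ) / g = 2 × 25.0 × sin(50°) / 10.0 = 2 × 25.0 × 0.766044 / 10.0 = 3.83022 s
T = 3.83022 s / 3600.0 = 0.001064 h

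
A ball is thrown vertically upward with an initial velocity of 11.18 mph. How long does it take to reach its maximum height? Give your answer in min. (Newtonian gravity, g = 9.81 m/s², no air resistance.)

v₀ = 11.18 mph × 0.44704 = 4.99791 m/s
t_up = v₀ / g = 4.99791 / 9.81 = 0.509471 s
t_up = 0.509471 s / 60.0 = 0.008491 min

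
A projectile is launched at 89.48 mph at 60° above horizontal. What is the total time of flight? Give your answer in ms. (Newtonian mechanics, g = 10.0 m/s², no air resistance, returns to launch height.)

v₀ = 89.48 mph × 0.44704 = 40.0011 m/s
T = 2 × v₀ × sin(θ) / g = 2 × 40.0011 × sin(60°) / 10.0 = 2 × 40.0011 × 0.866025 / 10.0 = 6.92839 s
T = 6.92839 s / 0.001 = 6928 ms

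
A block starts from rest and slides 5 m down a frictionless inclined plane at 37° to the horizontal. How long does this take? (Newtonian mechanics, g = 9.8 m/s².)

a = g sin(θ) = 9.8 × sin(37°) = 5.8978 m/s²
t = √(2d/a) = √(2 × 5 / 5.8978) = 1.3 s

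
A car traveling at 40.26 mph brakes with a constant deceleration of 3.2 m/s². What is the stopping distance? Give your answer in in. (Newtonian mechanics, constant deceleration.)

v₀ = 40.26 mph × 0.44704 = 17.9978 m/s
d = v₀² / (2a) = 17.9978² / (2 × 3.2) = 323.921 / 6.4 = 50.6127 m
d = 50.6127 m / 0.0254 = 1993 in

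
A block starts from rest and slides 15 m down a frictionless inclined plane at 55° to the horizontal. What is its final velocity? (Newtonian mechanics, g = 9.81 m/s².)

a = g sin(θ) = 9.81 × sin(55°) = 8.0359 m/s²
v = √(2ad) = √(2 × 8.0359 × 15) = 15.53 m/s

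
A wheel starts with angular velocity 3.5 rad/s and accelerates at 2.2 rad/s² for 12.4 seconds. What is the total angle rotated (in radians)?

θ = ω₀t + ½αt² = 3.5×12.4 + ½×2.2×12.4² = 212.54 rad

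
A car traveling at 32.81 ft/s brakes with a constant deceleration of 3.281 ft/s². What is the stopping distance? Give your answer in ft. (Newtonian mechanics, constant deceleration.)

v₀ = 32.81 ft/s × 0.3048 = 10.000488 m/s
a = 3.281 ft/s² × 0.3048 = 1.0000488 m/s²
d = v₀² / (2a) = 10.000488² / (2 × 1.0000488) = 100.00976 / 2.0000976 = 50.00244 m
d = 50.00244 m / 0.3048 = 164.0 ft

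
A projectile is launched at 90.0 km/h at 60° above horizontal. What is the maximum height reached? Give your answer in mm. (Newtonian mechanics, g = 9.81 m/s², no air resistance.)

v₀ = 90.0 km/h × 0.2777777777777778 = 25.0 m/s
H = v₀² × sin²(θ) / (2g) = 25.0² × sin(60°)² / (2 × 9.81) = 625.0 × 0.75 / 19.62 = 23.8914 m
H = 23.8914 m / 0.001 = 23890 mm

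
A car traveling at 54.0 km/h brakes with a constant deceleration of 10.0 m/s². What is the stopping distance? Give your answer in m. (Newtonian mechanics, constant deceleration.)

v₀ = 54.0 km/h × 0.2777777777777778 = 15.0 m/s
d = v₀² / (2a) = 15.0² / (2 × 10.0) = 225.0 / 20.0 = 11.25 m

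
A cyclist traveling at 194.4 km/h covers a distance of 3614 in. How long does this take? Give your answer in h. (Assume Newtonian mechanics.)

d = 3614 in × 0.0254 = 91.7956 m
v = 194.4 km/h × 0.2777777777777778 = 54.0 m/s
t = d / v = 91.7956 / 54.0 = 1.69992 s
t = 1.69992 s / 3600.0 = 0.0004722 h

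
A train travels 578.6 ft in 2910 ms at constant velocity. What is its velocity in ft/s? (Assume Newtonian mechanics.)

d = 578.6 ft × 0.3048 = 176.357 m
t = 2910 ms × 0.001 = 2.91 s
v = d / t = 176.357 / 2.91 = 60.6038 m/s
v = 60.6038 m/s / 0.3048 = 198.8 ft/s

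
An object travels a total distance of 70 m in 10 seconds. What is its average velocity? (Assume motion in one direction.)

v_avg = Δd / Δt = 70 / 10 = 7.0 m/s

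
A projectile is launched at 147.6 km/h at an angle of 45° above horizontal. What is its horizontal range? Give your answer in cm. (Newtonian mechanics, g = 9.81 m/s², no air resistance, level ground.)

v₀ = 147.6 km/h × 0.2777777777777778 = 41.0 m/s
R = v₀² × sin(2θ) / g = 41.0² × sin(2 × 45°) / 9.81 = 1681.0 × 1.0 / 9.81 = 171.356 m
R = 171.356 m / 0.01 = 17140 cm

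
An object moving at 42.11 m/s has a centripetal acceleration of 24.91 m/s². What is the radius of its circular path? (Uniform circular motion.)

r = v²/a_c = 42.11²/24.91 = 71.19 m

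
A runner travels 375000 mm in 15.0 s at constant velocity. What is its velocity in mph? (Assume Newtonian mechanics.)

d = 375000 mm × 0.001 = 375.0 m
v = d / t = 375.0 / 15.0 = 25.0 m/s
v = 25.0 m/s / 0.44704 = 55.92 mph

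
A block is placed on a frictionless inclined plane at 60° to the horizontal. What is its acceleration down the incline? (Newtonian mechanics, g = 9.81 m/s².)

a = g sin(θ) = 9.81 × sin(60°) = 9.81 × 0.866 = 8.5 m/s²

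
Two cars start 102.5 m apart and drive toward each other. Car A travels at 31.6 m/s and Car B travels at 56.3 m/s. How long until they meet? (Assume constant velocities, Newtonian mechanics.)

Combined speed: v_combined = 31.6 + 56.3 = 87.9 m/s
Time to meet: t = d/v_combined = 102.5/87.9 = 1.17 s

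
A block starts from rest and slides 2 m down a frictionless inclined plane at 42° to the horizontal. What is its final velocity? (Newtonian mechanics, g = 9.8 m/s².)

a = g sin(θ) = 9.8 × sin(42°) = 6.5575 m/s²
v = √(2ad) = √(2 × 6.5575 × 2) = 5.12 m/s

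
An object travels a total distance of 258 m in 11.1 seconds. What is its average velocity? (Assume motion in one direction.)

v_avg = Δd / Δt = 258 / 11.1 = 23.24 m/s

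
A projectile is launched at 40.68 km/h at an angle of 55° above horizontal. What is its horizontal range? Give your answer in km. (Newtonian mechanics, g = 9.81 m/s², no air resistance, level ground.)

v₀ = 40.68 km/h × 0.2777777777777778 = 11.3 m/s
R = v₀² × sin(2θ) / g = 11.3² × sin(2 × 55°) / 9.81 = 127.69 × 0.939693 / 9.81 = 12.2313 m
R = 12.2313 m / 1000.0 = 0.01223 km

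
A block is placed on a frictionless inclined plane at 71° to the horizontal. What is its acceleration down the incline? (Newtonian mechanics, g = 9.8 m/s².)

a = g sin(θ) = 9.8 × sin(71°) = 9.8 × 0.9455 = 9.27 m/s²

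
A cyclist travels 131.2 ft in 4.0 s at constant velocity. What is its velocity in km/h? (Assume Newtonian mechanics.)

d = 131.2 ft × 0.3048 = 39.9898 m
v = d / t = 39.9898 / 4.0 = 9.99745 m/s
v = 9.99745 m/s / 0.2777777777777778 = 35.99 km/h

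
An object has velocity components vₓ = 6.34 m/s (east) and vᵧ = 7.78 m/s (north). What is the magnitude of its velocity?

|v| = √(vₓ² + vᵧ²) = √(6.34² + 7.78²) = √(100.724) = 10.04 m/s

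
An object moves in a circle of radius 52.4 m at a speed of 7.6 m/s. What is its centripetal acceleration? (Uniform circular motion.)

a_c = v²/r = 7.6²/52.4 = 57.76/52.4 = 1.1 m/s²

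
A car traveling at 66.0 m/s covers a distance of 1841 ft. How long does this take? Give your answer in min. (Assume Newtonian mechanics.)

d = 1841 ft × 0.3048 = 561.137 m
t = d / v = 561.137 / 66.0 = 8.50208 s
t = 8.50208 s / 60.0 = 0.1417 min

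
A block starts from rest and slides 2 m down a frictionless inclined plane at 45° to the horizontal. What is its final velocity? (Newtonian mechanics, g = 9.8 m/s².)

a = g sin(θ) = 9.8 × sin(45°) = 6.9296 m/s²
v = √(2ad) = √(2 × 6.9296 × 2) = 5.26 m/s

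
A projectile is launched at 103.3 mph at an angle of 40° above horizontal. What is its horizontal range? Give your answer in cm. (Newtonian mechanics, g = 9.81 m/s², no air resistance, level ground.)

v₀ = 103.3 mph × 0.44704 = 46.1792 m/s
R = v₀² × sin(2θ) / g = 46.1792² × sin(2 × 40°) / 9.81 = 2132.52 × 0.984808 / 9.81 = 214.08 m
R = 214.08 m / 0.01 = 21410 cm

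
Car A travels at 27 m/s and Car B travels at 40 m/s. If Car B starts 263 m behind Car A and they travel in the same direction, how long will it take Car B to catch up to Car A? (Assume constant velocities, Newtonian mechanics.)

Relative speed: v_rel = 40 - 27 = 13 m/s
Time to catch: t = d₀/v_rel = 263/13 = 20.23 s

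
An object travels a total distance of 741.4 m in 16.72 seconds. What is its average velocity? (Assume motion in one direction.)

v_avg = Δd / Δt = 741.4 / 16.72 = 44.34 m/s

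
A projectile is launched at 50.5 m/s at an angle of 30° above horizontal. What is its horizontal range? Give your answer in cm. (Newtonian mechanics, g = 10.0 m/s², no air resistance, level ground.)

R = v₀² × sin(2θ) / g = 50.5² × sin(2 × 30°) / 10.0 = 2550.25 × 0.866025 / 10.0 = 220.858 m
R = 220.858 m / 0.01 = 22090 cm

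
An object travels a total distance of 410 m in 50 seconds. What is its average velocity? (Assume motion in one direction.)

v_avg = Δd / Δt = 410 / 50 = 8.2 m/s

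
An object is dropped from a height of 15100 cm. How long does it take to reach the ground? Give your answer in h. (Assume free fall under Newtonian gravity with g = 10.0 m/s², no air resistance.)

h = 15100 cm × 0.01 = 151.0 m
t = √(2h/g) = √(2 × 151.0 / 10.0) = 5.49545 s
t = 5.49545 s / 3600.0 = 0.001527 h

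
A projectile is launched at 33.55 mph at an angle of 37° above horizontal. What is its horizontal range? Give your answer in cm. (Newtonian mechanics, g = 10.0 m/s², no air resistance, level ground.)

v₀ = 33.55 mph × 0.44704 = 14.9982 m/s
R = v₀² × sin(2θ) / g = 14.9982² × sin(2 × 37°) / 10.0 = 224.946 × 0.961262 / 10.0 = 21.6232 m
R = 21.6232 m / 0.01 = 2162 cm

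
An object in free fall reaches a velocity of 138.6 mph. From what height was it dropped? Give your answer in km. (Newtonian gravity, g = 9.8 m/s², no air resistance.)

v = 138.6 mph × 0.44704 = 61.9597 m/s
h = v² / (2g) = 61.9597² / (2 × 9.8) = 195.868 m
h = 195.868 m / 1000.0 = 0.1959 km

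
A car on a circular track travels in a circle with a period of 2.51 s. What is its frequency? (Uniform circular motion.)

f = 1/T = 1/2.51 = 0.3984 Hz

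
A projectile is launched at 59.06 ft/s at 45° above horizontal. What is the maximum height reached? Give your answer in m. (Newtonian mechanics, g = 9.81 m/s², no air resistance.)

v₀ = 59.06 ft/s × 0.3048 = 18.0015 m/s
H = v₀² × sin²(θ) / (2g) = 18.0015² × sin(45°)² / (2 × 9.81) = 324.054 × 0.5 / 19.62 = 8.258 m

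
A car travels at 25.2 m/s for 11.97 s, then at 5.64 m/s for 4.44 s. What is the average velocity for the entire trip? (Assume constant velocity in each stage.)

d₁ = v₁t₁ = 25.2 × 11.97 = 301.644 m
d₂ = v₂t₂ = 5.64 × 4.44 = 25.0416 m
d_total = 326.6856 m, t_total = 16.41 s
v_avg = d_total/t_total = 326.6856/16.41 = 19.91 m/s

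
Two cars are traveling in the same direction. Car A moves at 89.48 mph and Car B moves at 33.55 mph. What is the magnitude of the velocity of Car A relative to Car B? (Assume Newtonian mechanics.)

v_rel = |v_A - v_B| = |89.48 - 33.55| = 55.93 mph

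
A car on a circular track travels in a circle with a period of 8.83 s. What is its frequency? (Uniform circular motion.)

f = 1/T = 1/8.83 = 0.1133 Hz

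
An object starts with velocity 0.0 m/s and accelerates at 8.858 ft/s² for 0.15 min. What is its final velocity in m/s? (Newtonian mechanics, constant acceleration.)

a = 8.858 ft/s² × 0.3048 = 2.69992 m/s²
t = 0.15 min × 60.0 = 9.0 s
v = v₀ + a × t = 0.0 + 2.69992 × 9.0 = 24.3 m/s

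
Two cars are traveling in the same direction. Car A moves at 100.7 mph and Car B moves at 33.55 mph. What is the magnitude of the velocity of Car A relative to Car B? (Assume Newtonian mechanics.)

v_rel = |v_A - v_B| = |100.7 - 33.55| = 67.15 mph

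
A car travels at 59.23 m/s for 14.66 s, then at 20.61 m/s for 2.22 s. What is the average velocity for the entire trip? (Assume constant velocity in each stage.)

d₁ = v₁t₁ = 59.23 × 14.66 = 868.3118 m
d₂ = v₂t₂ = 20.61 × 2.22 = 45.7542 m
d_total = 914.066 m, t_total = 16.88 s
v_avg = d_total/t_total = 914.066/16.88 = 54.15 m/s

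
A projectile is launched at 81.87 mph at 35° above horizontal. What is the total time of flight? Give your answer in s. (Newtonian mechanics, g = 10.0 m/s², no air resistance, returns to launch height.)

v₀ = 81.87 mph × 0.44704 = 36.5992 m/s
T = 2 × v₀ × sin(θ) / g = 2 × 36.5992 × sin(35°) / 10.0 = 2 × 36.5992 × 0.573576 / 10.0 = 4.198 s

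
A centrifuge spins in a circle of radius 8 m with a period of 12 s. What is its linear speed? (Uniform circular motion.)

v = 2πr/T = 2π×8/12 = 4.19 m/s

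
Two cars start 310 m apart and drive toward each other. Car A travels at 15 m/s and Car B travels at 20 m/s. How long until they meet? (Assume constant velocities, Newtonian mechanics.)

Combined speed: v_combined = 15 + 20 = 35 m/s
Time to meet: t = d/v_combined = 310/35 = 8.86 s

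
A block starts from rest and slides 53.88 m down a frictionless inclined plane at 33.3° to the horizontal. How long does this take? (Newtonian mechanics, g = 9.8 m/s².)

a = g sin(θ) = 9.8 × sin(33.3°) = 5.3804 m/s²
t = √(2d/a) = √(2 × 53.88 / 5.3804) = 4.48 s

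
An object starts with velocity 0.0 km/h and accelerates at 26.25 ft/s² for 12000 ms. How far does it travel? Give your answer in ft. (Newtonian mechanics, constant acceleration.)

v₀ = 0.0 km/h × 0.2777777777777778 = 0.0 m/s
a = 26.25 ft/s² × 0.3048 = 8.001 m/s²
t = 12000 ms × 0.001 = 12.0 s
d = v₀ × t + ½ × a × t² = 0.0 × 12.0 + 0.5 × 8.001 × 12.0² = 576.072 m
d = 576.072 m / 0.3048 = 1890 ft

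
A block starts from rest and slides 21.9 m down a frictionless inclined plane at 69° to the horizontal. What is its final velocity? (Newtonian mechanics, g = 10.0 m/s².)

a = g sin(θ) = 10.0 × sin(69°) = 9.3358 m/s²
v = √(2ad) = √(2 × 9.3358 × 21.9) = 20.22 m/s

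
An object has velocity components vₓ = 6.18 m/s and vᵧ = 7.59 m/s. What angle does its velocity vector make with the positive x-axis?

θ = arctan(vᵧ/vₓ) = arctan(7.59/6.18) = 50.85°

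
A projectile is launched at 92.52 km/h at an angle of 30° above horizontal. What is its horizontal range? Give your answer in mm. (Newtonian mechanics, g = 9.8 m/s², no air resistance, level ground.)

v₀ = 92.52 km/h × 0.2777777777777778 = 25.7 m/s
R = v₀² × sin(2θ) / g = 25.7² × sin(2 × 30°) / 9.8 = 660.49 × 0.866025 / 9.8 = 58.3674 m
R = 58.3674 m / 0.001 = 58370 mm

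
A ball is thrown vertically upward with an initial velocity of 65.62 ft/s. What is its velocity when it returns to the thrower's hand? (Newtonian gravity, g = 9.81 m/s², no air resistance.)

By conservation of energy (no air resistance), the ball returns to the throw height with the same speed as launch, but directed downward.
|v_ground| = v₀ = 65.62 ft/s
v_ground = 65.62 ft/s (downward)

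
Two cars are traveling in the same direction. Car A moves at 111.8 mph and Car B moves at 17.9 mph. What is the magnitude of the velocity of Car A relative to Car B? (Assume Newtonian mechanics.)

v_rel = |v_A - v_B| = |111.8 - 17.9| = 93.9 mph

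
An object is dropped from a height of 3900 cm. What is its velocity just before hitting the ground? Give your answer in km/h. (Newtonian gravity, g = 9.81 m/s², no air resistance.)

h = 3900 cm × 0.01 = 39.0 m
v = √(2gh) = √(2 × 9.81 × 39.0) = 27.6619 m/s
v = 27.6619 m/s / 0.2777777777777778 = 99.58 km/h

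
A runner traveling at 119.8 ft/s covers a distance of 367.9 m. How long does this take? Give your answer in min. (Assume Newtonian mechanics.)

v = 119.8 ft/s × 0.3048 = 36.515 m/s
t = d / v = 367.9 / 36.515 = 10.0753 s
t = 10.0753 s / 60.0 = 0.1679 min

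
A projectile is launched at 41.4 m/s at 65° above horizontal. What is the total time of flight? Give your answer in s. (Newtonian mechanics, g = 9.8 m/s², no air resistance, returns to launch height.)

T = 2 × v₀ × sin(θ) / g = 2 × 41.4 × sin(65°) / 9.8 = 2 × 41.4 × 0.906308 / 9.8 = 7.657 s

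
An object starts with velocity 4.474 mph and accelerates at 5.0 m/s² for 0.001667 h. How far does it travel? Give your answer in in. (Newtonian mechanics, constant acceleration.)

v₀ = 4.474 mph × 0.44704 = 2.00006 m/s
t = 0.001667 h × 3600.0 = 6.0012 s
d = v₀ × t + ½ × a × t² = 2.00006 × 6.0012 + 0.5 × 5.0 × 6.0012² = 102.039 m
d = 102.039 m / 0.0254 = 4017 in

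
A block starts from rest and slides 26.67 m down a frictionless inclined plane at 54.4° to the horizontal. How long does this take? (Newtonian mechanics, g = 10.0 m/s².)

a = g sin(θ) = 10.0 × sin(54.4°) = 8.131 m/s²
t = √(2d/a) = √(2 × 26.67 / 8.131) = 2.56 s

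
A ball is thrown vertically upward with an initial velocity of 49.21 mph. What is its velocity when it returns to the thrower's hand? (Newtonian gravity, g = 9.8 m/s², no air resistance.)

By conservation of energy (no air resistance), the ball returns to the throw height with the same speed as launch, but directed downward.
|v_ground| = v₀ = 49.21 mph
v_ground = 49.21 mph (downward)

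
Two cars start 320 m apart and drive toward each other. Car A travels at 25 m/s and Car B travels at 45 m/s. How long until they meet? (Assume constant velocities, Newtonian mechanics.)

Combined speed: v_combined = 25 + 45 = 70 m/s
Time to meet: t = d/v_combined = 320/70 = 4.57 s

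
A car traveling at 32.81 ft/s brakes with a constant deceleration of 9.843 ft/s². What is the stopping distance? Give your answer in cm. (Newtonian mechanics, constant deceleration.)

v₀ = 32.81 ft/s × 0.3048 = 10.0005 m/s
a = 9.843 ft/s² × 0.3048 = 3.00015 m/s²
d = v₀² / (2a) = 10.0005² / (2 × 3.00015) = 100.01 / 6.0003 = 16.6675 m
d = 16.6675 m / 0.01 = 1667 cm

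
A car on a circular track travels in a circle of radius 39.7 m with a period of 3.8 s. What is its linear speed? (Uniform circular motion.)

v = 2πr/T = 2π×39.7/3.8 = 65.64 m/s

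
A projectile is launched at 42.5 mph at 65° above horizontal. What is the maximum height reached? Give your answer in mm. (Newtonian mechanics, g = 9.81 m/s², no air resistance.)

v₀ = 42.5 mph × 0.44704 = 18.9992 m/s
H = v₀² × sin²(θ) / (2g) = 18.9992² × sin(65°)² / (2 × 9.81) = 360.97 × 0.821394 / 19.62 = 15.1121 m
H = 15.1121 m / 0.001 = 15110 mm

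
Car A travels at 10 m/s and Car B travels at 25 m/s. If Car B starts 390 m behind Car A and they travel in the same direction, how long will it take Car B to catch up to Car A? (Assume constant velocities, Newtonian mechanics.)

Relative speed: v_rel = 25 - 10 = 15 m/s
Time to catch: t = d₀/v_rel = 390/15 = 26.0 s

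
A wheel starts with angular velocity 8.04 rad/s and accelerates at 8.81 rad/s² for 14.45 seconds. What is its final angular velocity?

ω = ω₀ + αt = 8.04 + 8.81 × 14.45 = 135.34 rad/s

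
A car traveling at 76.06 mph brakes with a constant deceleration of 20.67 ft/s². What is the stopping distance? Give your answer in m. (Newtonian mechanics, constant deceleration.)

v₀ = 76.06 mph × 0.44704 = 34.0019 m/s
a = 20.67 ft/s² × 0.3048 = 6.30022 m/s²
d = v₀² / (2a) = 34.0019² / (2 × 6.30022) = 1156.13 / 12.6004 = 91.75 m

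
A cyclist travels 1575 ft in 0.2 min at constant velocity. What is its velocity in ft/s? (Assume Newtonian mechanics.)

d = 1575 ft × 0.3048 = 480.06 m
t = 0.2 min × 60.0 = 12.0 s
v = d / t = 480.06 / 12.0 = 40.005 m/s
v = 40.005 m/s / 0.3048 = 131.2 ft/s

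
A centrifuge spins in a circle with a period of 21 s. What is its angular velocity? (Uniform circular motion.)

ω = 2π/T = 2π/21 = 0.2992 rad/s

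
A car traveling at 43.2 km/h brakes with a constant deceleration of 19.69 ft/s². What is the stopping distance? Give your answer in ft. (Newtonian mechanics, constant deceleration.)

v₀ = 43.2 km/h × 0.2777777777777778 = 12.0 m/s
a = 19.69 ft/s² × 0.3048 = 6.00151 m/s²
d = v₀² / (2a) = 12.0² / (2 × 6.00151) = 144.0 / 12.003 = 11.997 m
d = 11.997 m / 0.3048 = 39.36 ft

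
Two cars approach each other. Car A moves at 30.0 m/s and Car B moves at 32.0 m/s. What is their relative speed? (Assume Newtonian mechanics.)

v_rel = v_A + v_B = 30.0 + 32.0 = 62.0 m/s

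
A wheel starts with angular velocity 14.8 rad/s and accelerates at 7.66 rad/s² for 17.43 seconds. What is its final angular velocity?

ω = ω₀ + αt = 14.8 + 7.66 × 17.43 = 148.31 rad/s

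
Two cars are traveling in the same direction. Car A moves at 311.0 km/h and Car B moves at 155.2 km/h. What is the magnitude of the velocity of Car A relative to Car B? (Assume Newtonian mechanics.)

v_rel = |v_A - v_B| = |311.0 - 155.2| = 155.8 km/h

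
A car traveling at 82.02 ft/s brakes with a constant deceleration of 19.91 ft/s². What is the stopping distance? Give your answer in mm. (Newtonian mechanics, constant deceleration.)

v₀ = 82.02 ft/s × 0.3048 = 24.9997 m/s
a = 19.91 ft/s² × 0.3048 = 6.06857 m/s²
d = v₀² / (2a) = 24.9997² / (2 × 6.06857) = 624.985 / 12.1371 = 51.4938 m
d = 51.4938 m / 0.001 = 51490 mm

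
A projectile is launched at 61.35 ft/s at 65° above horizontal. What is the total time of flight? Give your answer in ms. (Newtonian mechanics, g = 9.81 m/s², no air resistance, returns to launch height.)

v₀ = 61.35 ft/s × 0.3048 = 18.6995 m/s
T = 2 × v₀ × sin(θ) / g = 2 × 18.6995 × sin(65°) / 9.81 = 2 × 18.6995 × 0.906308 / 9.81 = 3.45515 s
T = 3.45515 s / 0.001 = 3455 ms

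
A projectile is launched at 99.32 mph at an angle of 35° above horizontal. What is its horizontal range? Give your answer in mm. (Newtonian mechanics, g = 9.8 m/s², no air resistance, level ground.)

v₀ = 99.32 mph × 0.44704 = 44.4 m/s
R = v₀² × sin(2θ) / g = 44.4² × sin(2 × 35°) / 9.8 = 1971.36 × 0.939693 / 9.8 = 189.028 m
R = 189.028 m / 0.001 = 189000 mm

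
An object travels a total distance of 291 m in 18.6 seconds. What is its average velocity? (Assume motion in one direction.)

v_avg = Δd / Δt = 291 / 18.6 = 15.65 m/s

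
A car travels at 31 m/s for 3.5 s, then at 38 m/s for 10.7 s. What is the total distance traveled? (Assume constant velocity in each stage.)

d₁ = v₁t₁ = 31 × 3.5 = 108.5 m
d₂ = v₂t₂ = 38 × 10.7 = 406.6 m
d_total = 108.5 + 406.6 = 515.1 m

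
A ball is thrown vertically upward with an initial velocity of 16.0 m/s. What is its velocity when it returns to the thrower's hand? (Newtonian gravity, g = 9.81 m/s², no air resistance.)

By conservation of energy (no air resistance), the ball returns to the throw height with the same speed as launch, but directed downward.
|v_ground| = v₀ = 16.0 m/s
v_ground = 16.0 m/s (downward)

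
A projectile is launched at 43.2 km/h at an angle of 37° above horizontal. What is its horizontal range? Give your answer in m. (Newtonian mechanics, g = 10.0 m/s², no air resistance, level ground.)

v₀ = 43.2 km/h × 0.2777777777777778 = 12.0 m/s
R = v₀² × sin(2θ) / g = 12.0² × sin(2 × 37°) / 10.0 = 144.0 × 0.961262 / 10.0 = 13.84 m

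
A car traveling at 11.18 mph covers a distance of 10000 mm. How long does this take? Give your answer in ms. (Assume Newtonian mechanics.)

d = 10000 mm × 0.001 = 10.0 m
v = 11.18 mph × 0.44704 = 4.99791 m/s
t = d / v = 10.0 / 4.99791 = 2.00084 s
t = 2.00084 s / 0.001 = 2001 ms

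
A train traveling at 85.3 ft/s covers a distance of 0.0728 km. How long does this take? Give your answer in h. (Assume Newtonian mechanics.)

d = 0.0728 km × 1000.0 = 72.8 m
v = 85.3 ft/s × 0.3048 = 25.9994 m/s
t = d / v = 72.8 / 25.9994 = 2.80006 s
t = 2.80006 s / 3600.0 = 0.0007778 h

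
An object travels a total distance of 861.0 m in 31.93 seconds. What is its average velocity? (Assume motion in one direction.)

v_avg = Δd / Δt = 861.0 / 31.93 = 26.97 m/s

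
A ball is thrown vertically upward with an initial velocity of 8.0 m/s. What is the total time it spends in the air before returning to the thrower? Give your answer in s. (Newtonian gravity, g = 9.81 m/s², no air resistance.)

t_total = 2 × v₀ / g = 2 × 8.0 / 9.81 = 1.631 s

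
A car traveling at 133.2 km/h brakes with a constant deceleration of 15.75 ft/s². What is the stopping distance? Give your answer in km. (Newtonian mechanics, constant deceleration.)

v₀ = 133.2 km/h × 0.2777777777777778 = 37.0 m/s
a = 15.75 ft/s² × 0.3048 = 4.8006 m/s²
d = v₀² / (2a) = 37.0² / (2 × 4.8006) = 1369.0 / 9.6012 = 142.586 m
d = 142.586 m / 1000.0 = 0.1426 km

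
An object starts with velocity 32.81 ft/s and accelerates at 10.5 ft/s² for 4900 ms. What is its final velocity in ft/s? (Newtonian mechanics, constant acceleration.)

v₀ = 32.81 ft/s × 0.3048 = 10.0005 m/s
a = 10.5 ft/s² × 0.3048 = 3.2004 m/s²
t = 4900 ms × 0.001 = 4.9 s
v = v₀ + a × t = 10.0005 + 3.2004 × 4.9 = 25.6825 m/s
v = 25.6825 m/s / 0.3048 = 84.26 ft/s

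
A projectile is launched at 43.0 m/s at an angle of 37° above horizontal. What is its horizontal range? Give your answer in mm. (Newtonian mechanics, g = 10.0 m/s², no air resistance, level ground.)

R = v₀² × sin(2θ) / g = 43.0² × sin(2 × 37°) / 10.0 = 1849.0 × 0.961262 / 10.0 = 177.737 m
R = 177.737 m / 0.001 = 177700 mm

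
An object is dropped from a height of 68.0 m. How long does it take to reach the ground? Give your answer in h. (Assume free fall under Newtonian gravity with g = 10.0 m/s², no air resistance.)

t = √(2h/g) = √(2 × 68.0 / 10.0) = 3.68782 s
t = 3.68782 s / 3600.0 = 0.001024 h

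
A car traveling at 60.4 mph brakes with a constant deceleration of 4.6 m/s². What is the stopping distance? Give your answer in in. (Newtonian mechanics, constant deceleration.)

v₀ = 60.4 mph × 0.44704 = 27.0012 m/s
d = v₀² / (2a) = 27.0012² / (2 × 4.6) = 729.065 / 9.2 = 79.2462 m
d = 79.2462 m / 0.0254 = 3120 in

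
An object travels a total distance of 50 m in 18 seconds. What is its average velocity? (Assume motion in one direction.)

v_avg = Δd / Δt = 50 / 18 = 2.78 m/s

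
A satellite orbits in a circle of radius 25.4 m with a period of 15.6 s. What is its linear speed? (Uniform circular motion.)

v = 2πr/T = 2π×25.4/15.6 = 10.23 m/s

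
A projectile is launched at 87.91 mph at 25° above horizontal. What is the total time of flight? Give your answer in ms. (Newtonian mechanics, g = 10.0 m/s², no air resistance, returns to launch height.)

v₀ = 87.91 mph × 0.44704 = 39.2993 m/s
T = 2 × v₀ × sin(θ) / g = 2 × 39.2993 × sin(25°) / 10.0 = 2 × 39.2993 × 0.422618 / 10.0 = 3.32172 s
T = 3.32172 s / 0.001 = 3322 ms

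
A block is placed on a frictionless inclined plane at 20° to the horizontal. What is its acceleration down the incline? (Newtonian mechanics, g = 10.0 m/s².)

a = g sin(θ) = 10.0 × sin(20°) = 10.0 × 0.342 = 3.42 m/s²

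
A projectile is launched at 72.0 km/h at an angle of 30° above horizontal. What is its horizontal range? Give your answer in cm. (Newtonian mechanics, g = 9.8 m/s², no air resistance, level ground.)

v₀ = 72.0 km/h × 0.2777777777777778 = 20.0 m/s
R = v₀² × sin(2θ) / g = 20.0² × sin(2 × 30°) / 9.8 = 400.0 × 0.866025 / 9.8 = 35.348 m
R = 35.348 m / 0.01 = 3535 cm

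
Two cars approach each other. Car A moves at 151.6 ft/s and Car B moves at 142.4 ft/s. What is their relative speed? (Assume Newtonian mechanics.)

v_rel = v_A + v_B = 151.6 + 142.4 = 294.0 ft/s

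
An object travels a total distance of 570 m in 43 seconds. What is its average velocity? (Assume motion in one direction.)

v_avg = Δd / Δt = 570 / 43 = 13.26 m/s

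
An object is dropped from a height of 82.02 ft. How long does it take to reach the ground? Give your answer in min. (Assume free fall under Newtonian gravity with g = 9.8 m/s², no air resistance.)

h = 82.02 ft × 0.3048 = 24.9997 m
t = √(2h/g) = √(2 × 24.9997 / 9.8) = 2.25876 s
t = 2.25876 s / 60.0 = 0.03765 min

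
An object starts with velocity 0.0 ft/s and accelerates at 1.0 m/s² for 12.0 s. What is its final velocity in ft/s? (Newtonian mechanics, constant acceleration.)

v₀ = 0.0 ft/s × 0.3048 = 0.0 m/s
v = v₀ + a × t = 0.0 + 1.0 × 12.0 = 12.0 m/s
v = 12.0 m/s / 0.3048 = 39.37 ft/s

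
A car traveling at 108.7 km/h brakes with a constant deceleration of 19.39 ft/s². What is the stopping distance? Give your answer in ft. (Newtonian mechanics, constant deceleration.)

v₀ = 108.7 km/h × 0.2777777777777778 = 30.1944 m/s
a = 19.39 ft/s² × 0.3048 = 5.91007 m/s²
d = v₀² / (2a) = 30.1944² / (2 × 5.91007) = 911.702 / 11.8201 = 77.1315 m
d = 77.1315 m / 0.3048 = 253.1 ft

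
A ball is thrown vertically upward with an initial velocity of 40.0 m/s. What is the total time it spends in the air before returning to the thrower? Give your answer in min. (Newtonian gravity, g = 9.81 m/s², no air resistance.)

t_total = 2 × v₀ / g = 2 × 40.0 / 9.81 = 8.15494 s
t_total = 8.15494 s / 60.0 = 0.1359 min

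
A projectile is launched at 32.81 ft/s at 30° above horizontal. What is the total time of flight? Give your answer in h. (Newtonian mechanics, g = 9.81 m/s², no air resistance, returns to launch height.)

v₀ = 32.81 ft/s × 0.3048 = 10.0005 m/s
T = 2 × v₀ × sin(θ) / g = 2 × 10.0005 × sin(30°) / 9.81 = 2 × 10.0005 × 0.5 / 9.81 = 1.01942 s
T = 1.01942 s / 3600.0 = 0.0002832 h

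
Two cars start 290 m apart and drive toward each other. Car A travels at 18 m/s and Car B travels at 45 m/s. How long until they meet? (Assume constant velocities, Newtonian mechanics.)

Combined speed: v_combined = 18 + 45 = 63 m/s
Time to meet: t = d/v_combined = 290/63 = 4.6 s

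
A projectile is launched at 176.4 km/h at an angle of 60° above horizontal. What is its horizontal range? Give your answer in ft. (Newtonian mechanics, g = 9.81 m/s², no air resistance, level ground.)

v₀ = 176.4 km/h × 0.2777777777777778 = 49.0 m/s
R = v₀² × sin(2θ) / g = 49.0² × sin(2 × 60°) / 9.81 = 2401.0 × 0.866025 / 9.81 = 211.96 m
R = 211.96 m / 0.3048 = 695.4 ft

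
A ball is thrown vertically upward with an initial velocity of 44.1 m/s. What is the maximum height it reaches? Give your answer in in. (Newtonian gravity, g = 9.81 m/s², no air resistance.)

h_max = v₀² / (2g) = 44.1² / (2 × 9.81) = 1944.81 / 19.62 = 99.1239 m
h_max = 99.1239 m / 0.0254 = 3903 in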